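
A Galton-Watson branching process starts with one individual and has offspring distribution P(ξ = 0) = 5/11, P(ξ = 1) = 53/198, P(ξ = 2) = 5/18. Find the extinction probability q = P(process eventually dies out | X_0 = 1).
q = 1

Mean offspring μ = 0·5/11 + 1·53/198 + 2·5/18 = 163/198 ≤ 1. For μ ≤ 1 with offspring not concentrated at 1, the Galton-Watson process goes extinct almost surely, so q = 1.
(Algebraic check: The pgf is f(s) = 5/11 + 53/198·s + 5/18·s². The extinction probability q is the smallest fixed point of f in [0, 1]. Setting s = f(s):
  5/18·s² + (53/198 − 1)·s + 5/11 = 0
  5/18·s² − (5/11 + 5/18)·s + 5/11 = 0
which factors as (s − 1)·(5/18·s − 5/11) = 0, giving roots s = 1 and s = (5/11)/(5/18) = 18/11. Since 18/11 ≥ 1, the smallest root in [0, 1] is s = 1.)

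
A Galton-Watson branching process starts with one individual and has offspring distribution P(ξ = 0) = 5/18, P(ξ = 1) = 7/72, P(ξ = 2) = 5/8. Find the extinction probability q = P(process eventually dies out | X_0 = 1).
q = 4/9

The pgf is f(s) = 5/18 + 7/72·s + 5/8·s². The extinction probability q is the smallest fixed point of f in [0, 1]. Setting s = f(s):
  5/8·s² + (7/72 − 1)·s + 5/18 = 0
  5/8·s² − (5/18 + 5/8)·s + 5/18 = 0
which factors as (s − 1)·(5/8·s − 5/18) = 0, giving roots s = 1 and s = (5/18)/(5/8) = 4/9.
Mean offspring μ = 7/72 + 2·5/8 = 97/72 > 1 (supercritical), so q < 1. The extinction probability is the smaller root: q = (5/18)/(5/8) = 4/9.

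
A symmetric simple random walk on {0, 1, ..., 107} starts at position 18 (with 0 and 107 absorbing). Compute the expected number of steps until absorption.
E[τ | X_0 = 18] = 1602

Let v_k = E[τ | X_0 = k]. Boundary: v_0 = v_107 = 0. Recurrence: v_k = 1 + (v_{k-1} + v_{k+1})/2 for 1 ≤ k ≤ 106. The particular solution to v_k − (v_{k-1} + v_{k+1})/2 = 1 is v_k = −k^2. Adding homogeneous solution A + B k and matching boundaries gives v_k = k (107 − k). Substituting k = 18: v_18 = 18 · 89 = 1602.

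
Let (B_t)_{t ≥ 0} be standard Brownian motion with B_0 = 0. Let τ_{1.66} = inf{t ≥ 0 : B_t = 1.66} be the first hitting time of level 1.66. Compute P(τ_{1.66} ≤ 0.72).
P(τ_{1.66} ≤ 0.72) = 2(1 − Φ(1.66/√0.72)) = 2(1 − Φ(1.9563)) ≈ 0.0504

By the reflection principle for standard BM, P(τ_b ≤ t) = 2 · P(B_t ≥ b). Since B_t ~ N(0, t), P(B_t ≥ 1.66) = 1 − Φ(1.66/√t) = 1 − Φ(1.66/√0.72) = 1 − Φ(1.9563) ≈ 0.02521. Doubling: P(τ_{1.66} ≤ 0.72) ≈ 2 · 0.02521 = 0.05042 ≈ 0.0504.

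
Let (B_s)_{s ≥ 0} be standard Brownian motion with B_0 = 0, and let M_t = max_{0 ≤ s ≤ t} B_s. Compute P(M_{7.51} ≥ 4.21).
P(M_{7.51} ≥ 4.21) = 2·P(B_{7.51} ≥ 4.21) = 2(1 − Φ(4.21/√7.51)) ≈ 0.1245

By the reflection principle for Brownian motion, P(M_t ≥ a) = 2 · P(B_t ≥ a) for a ≥ 0. Since B_t ~ N(0, t), P(B_t ≥ 4.21) = 1 − Φ(4.21/√t) = 1 − Φ(4.21/√7.51) = 1 − Φ(1.5363). So
  P(M_{7.51} ≥ 4.21) = 2(1 − Φ(1.5363)) ≈ 0.1245.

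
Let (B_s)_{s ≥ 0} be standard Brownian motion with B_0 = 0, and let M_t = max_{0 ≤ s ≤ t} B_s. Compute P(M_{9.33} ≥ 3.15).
P(M_{9.33} ≥ 3.15) = 2·P(B_{9.33} ≥ 3.15) = 2(1 − Φ(3.15/√9.33)) ≈ 0.3024

By the reflection principle for Brownian motion, P(M_t ≥ a) = 2 · P(B_t ≥ a) for a ≥ 0. Since B_t ~ N(0, t), P(B_t ≥ 3.15) = 1 − Φ(3.15/√t) = 1 − Φ(3.15/√9.33) = 1 − Φ(1.0313). So
  P(M_{9.33} ≥ 3.15) = 2(1 − Φ(1.0313)) ≈ 0.3024.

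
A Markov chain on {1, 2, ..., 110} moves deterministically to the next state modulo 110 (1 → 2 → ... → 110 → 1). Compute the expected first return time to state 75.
E[T_75 | X_0 = 75] = 110

The chain cycles deterministically, so starting at state 75 it returns in exactly 110 steps. Equivalently, the stationary distribution is uniform π_j = 1/110 for every state j, so by Kac's formula E[T_75] = 1/π_75 = 110.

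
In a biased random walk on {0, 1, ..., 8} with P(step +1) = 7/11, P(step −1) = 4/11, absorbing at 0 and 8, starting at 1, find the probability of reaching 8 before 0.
P(hit 8 before 0) = (1 − (4/7)^1) / (1 − (4/7)^8) = 823543/1899755

Let u_k denote P(reach 8 before 0 | start at k). Boundary: u_0 = 0, u_8 = 1. Recurrence: u_k = 7/11·u_{k+1} + 4/11·u_{k-1} for 1 ≤ k ≤ 7. Try u_k = A + B·r^k with r = q/p = (4/11)/(7/11) = 4/7. Substitution satisfies the recurrence; boundary conditions give:
  u_k = (1 − r^k) / (1 − r^N) = (1 − (4/7)^1) / (1 − (4/7)^8) = 823543/1899755.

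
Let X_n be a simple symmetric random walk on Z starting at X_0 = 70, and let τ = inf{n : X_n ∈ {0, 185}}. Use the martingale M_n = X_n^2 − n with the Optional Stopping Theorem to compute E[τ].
E[τ] = 8050

M_n = X_n^2 − n is a martingale (since E[X_{n+1}^2 | F_n] = X_n^2 + 1). By OST (τ has finite mean in a bounded region), E[M_τ] = E[M_0] = X_0^2 − 0 = 70^2 = 4900. Also E[M_τ] = E[X_τ^2] − E[τ]. The walk exits at 0 or 185, with P(hit 185 first) = 70/185, so E[X_τ^2] = 185^2 · 70/185 + 0 = 12950. Thus E[τ] = E[X_τ^2] − E[M_τ] = 12950 − 4900 = 8050 = 70(185 − 70) = 8050.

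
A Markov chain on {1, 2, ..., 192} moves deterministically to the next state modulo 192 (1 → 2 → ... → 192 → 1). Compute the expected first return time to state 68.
E[T_68 | X_0 = 68] = 192

The chain cycles deterministically, so starting at state 68 it returns in exactly 192 steps. Equivalently, the stationary distribution is uniform π_j = 1/192 for every state j, so by Kac's formula E[T_68] = 1/π_68 = 192.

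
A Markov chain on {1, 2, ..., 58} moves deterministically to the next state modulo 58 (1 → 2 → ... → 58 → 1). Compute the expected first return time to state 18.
E[T_18 | X_0 = 18] = 58

The chain cycles deterministically, so starting at state 18 it returns in exactly 58 steps. Equivalently, the stationary distribution is uniform π_j = 1/58 for every state j, so by Kac's formula E[T_18] = 1/π_18 = 58.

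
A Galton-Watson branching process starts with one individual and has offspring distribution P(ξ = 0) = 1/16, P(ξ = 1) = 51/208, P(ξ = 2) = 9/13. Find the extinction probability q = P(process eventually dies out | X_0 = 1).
q = 13/144

The pgf is f(s) = 1/16 + 51/208·s + 9/13·s². The extinction probability q is the smallest fixed point of f in [0, 1]. Setting s = f(s):
  9/13·s² + (51/208 − 1)·s + 1/16 = 0
  9/13·s² − (1/16 + 9/13)·s + 1/16 = 0
which factors as (s − 1)·(9/13·s − 1/16) = 0, giving roots s = 1 and s = (1/16)/(9/13) = 13/144.
Mean offspring μ = 51/208 + 2·9/13 = 339/208 > 1 (supercritical), so q < 1. The extinction probability is the smaller root: q = (1/16)/(9/13) = 13/144.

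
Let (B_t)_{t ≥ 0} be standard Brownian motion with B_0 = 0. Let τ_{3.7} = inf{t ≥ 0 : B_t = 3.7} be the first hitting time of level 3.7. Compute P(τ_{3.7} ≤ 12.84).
P(τ_{3.7} ≤ 12.84) = 2(1 − Φ(3.7/√12.84)) = 2(1 − Φ(1.0326)) ≈ 0.3018

By the reflection principle for standard BM, P(τ_b ≤ t) = 2 · P(B_t ≥ b). Since B_t ~ N(0, t), P(B_t ≥ 3.7) = 1 − Φ(3.7/√t) = 1 − Φ(3.7/√12.84) = 1 − Φ(1.0326) ≈ 0.15090. Doubling: P(τ_{3.7} ≤ 12.84) ≈ 2 · 0.15090 = 0.30180 ≈ 0.3018.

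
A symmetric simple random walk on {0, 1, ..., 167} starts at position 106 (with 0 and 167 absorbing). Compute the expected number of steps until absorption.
E[τ | X_0 = 106] = 6466

Let v_k = E[τ | X_0 = k]. Boundary: v_0 = v_167 = 0. Recurrence: v_k = 1 + (v_{k-1} + v_{k+1})/2 for 1 ≤ k ≤ 166. The particular solution to v_k − (v_{k-1} + v_{k+1})/2 = 1 is v_k = −k^2. Adding homogeneous solution A + B k and matching boundaries gives v_k = k (167 − k). Substituting k = 106: v_106 = 106 · 61 = 6466.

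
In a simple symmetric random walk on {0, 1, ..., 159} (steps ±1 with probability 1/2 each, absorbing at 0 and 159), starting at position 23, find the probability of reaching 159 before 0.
P(hit 159 before 0) = 23/159

Let u_k = P(hit 159 before 0 | start at k). Then u_0 = 0, u_159 = 1, and u_k = u_{k-1}/2 + u_{k+1}/2 for 1 ≤ k ≤ 158. This harmonic recurrence is solved by u_k = k/159, giving u_23 = 23/159.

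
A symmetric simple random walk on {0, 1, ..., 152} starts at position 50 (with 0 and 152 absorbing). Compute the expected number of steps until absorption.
E[τ | X_0 = 50] = 5100

Let v_k = E[τ | X_0 = k]. Boundary: v_0 = v_152 = 0. Recurrence: v_k = 1 + (v_{k-1} + v_{k+1})/2 for 1 ≤ k ≤ 151. The particular solution to v_k − (v_{k-1} + v_{k+1})/2 = 1 is v_k = −k^2. Adding homogeneous solution A + B k and matching boundaries gives v_k = k (152 − k). Substituting k = 50: v_50 = 50 · 102 = 5100.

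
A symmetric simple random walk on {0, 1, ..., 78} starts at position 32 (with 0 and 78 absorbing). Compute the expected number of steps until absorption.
E[τ | X_0 = 32] = 1472

Let v_k = E[τ | X_0 = k]. Boundary: v_0 = v_78 = 0. Recurrence: v_k = 1 + (v_{k-1} + v_{k+1})/2 for 1 ≤ k ≤ 77. The particular solution to v_k − (v_{k-1} + v_{k+1})/2 = 1 is v_k = −k^2. Adding homogeneous solution A + B k and matching boundaries gives v_k = k (78 − k). Substituting k = 32: v_32 = 32 · 46 = 1472.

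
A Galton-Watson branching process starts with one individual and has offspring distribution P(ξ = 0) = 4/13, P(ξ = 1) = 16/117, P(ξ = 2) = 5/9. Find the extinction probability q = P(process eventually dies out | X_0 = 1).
q = 36/65

The pgf is f(s) = 4/13 + 16/117·s + 5/9·s². The extinction probability q is the smallest fixed point of f in [0, 1]. Setting s = f(s):
  5/9·s² + (16/117 − 1)·s + 4/13 = 0
  5/9·s² − (4/13 + 5/9)·s + 4/13 = 0
which factors as (s − 1)·(5/9·s − 4/13) = 0, giving roots s = 1 and s = (4/13)/(5/9) = 36/65.
Mean offspring μ = 16/117 + 2·5/9 = 146/117 > 1 (supercritical), so q < 1. The extinction probability is the smaller root: q = (4/13)/(5/9) = 36/65.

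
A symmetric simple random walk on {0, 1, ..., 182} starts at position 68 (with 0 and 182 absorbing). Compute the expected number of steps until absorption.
E[τ | X_0 = 68] = 7752

Let v_k = E[τ | X_0 = k]. Boundary: v_0 = v_182 = 0. Recurrence: v_k = 1 + (v_{k-1} + v_{k+1})/2 for 1 ≤ k ≤ 181. The particular solution to v_k − (v_{k-1} + v_{k+1})/2 = 1 is v_k = −k^2. Adding homogeneous solution A + B k and matching boundaries gives v_k = k (182 − k). Substituting k = 68: v_68 = 68 · 114 = 7752.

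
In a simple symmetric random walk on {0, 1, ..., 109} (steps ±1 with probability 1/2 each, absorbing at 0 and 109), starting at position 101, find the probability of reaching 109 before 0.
P(hit 109 before 0) = 101/109

Let u_k = P(hit 109 before 0 | start at k). Then u_0 = 0, u_109 = 1, and u_k = u_{k-1}/2 + u_{k+1}/2 for 1 ≤ k ≤ 108. This harmonic recurrence is solved by u_k = k/109, giving u_101 = 101/109.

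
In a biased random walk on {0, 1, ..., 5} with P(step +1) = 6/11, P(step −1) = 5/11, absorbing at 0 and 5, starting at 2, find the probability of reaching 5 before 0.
P(hit 5 before 0) = (1 − (5/6)^2) / (1 − (5/6)^5) = 2376/4651

Let u_k denote P(reach 5 before 0 | start at k). Boundary: u_0 = 0, u_5 = 1. Recurrence: u_k = 6/11·u_{k+1} + 5/11·u_{k-1} for 1 ≤ k ≤ 4. Try u_k = A + B·r^k with r = q/p = (5/11)/(6/11) = 5/6. Substitution satisfies the recurrence; boundary conditions give:
  u_k = (1 − r^k) / (1 − r^N) = (1 − (5/6)^2) / (1 − (5/6)^5) = 2376/4651.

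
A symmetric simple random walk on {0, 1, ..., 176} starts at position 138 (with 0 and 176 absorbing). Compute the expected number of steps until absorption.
E[τ | X_0 = 138] = 5244

Let v_k = E[τ | X_0 = k]. Boundary: v_0 = v_176 = 0. Recurrence: v_k = 1 + (v_{k-1} + v_{k+1})/2 for 1 ≤ k ≤ 175. The particular solution to v_k − (v_{k-1} + v_{k+1})/2 = 1 is v_k = −k^2. Adding homogeneous solution A + B k and matching boundaries gives v_k = k (176 − k). Substituting k = 138: v_138 = 138 · 38 = 5244.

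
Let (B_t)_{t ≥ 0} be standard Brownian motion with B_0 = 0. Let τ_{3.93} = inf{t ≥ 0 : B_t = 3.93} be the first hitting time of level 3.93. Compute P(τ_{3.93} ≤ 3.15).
P(τ_{3.93} ≤ 3.15) = 2(1 − Φ(3.93/√3.15)) = 2(1 − Φ(2.2143)) ≈ 0.0268

By the reflection principle for standard BM, P(τ_b ≤ t) = 2 · P(B_t ≥ b). Since B_t ~ N(0, t), P(B_t ≥ 3.93) = 1 − Φ(3.93/√t) = 1 − Φ(3.93/√3.15) = 1 − Φ(2.2143) ≈ 0.01340. Doubling: P(τ_{3.93} ≤ 3.15) ≈ 2 · 0.01340 = 0.02680 ≈ 0.0268.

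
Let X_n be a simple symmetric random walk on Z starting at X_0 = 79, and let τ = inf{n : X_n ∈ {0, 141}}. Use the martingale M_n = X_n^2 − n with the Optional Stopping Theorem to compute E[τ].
E[τ] = 4898

M_n = X_n^2 − n is a martingale (since E[X_{n+1}^2 | F_n] = X_n^2 + 1). By OST (τ has finite mean in a bounded region), E[M_τ] = E[M_0] = X_0^2 − 0 = 79^2 = 6241. Also E[M_τ] = E[X_τ^2] − E[τ]. The walk exits at 0 or 141, with P(hit 141 first) = 79/141, so E[X_τ^2] = 141^2 · 79/141 + 0 = 11139. Thus E[τ] = E[X_τ^2] − E[M_τ] = 11139 − 6241 = 4898 = 79(141 − 79) = 4898.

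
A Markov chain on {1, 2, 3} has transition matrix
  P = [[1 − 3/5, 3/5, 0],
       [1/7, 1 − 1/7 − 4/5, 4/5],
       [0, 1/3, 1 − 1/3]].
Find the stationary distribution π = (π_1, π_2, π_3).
π = (25/382, 105/382, 126/191)

This is a birth-death chain on three states, which satisfies detailed balance: π_1 · P_{12} = π_2 · P_{21} and π_2 · P_{23} = π_3 · P_{32}.
From π_1 · 3/5 = π_2 · 1/7: π_2/π_1 = (3/5)/(1/7) = 21/5.
From π_2 · 4/5 = π_3 · 1/3: π_3/π_2 = (4/5)/(1/3) = 12/5.
Take π_1 proportional to 1; then unnormalized π = (1, 21/5, 252/25). Normalize by dividing by the sum 382/25:
  π = (25/382, 105/382, 126/191).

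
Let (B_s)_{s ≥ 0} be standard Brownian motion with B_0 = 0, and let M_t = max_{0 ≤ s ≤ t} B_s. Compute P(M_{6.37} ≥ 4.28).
P(M_{6.37} ≥ 4.28) = 2·P(B_{6.37} ≥ 4.28) = 2(1 − Φ(4.28/√6.37)) ≈ 0.0899

By the reflection principle for Brownian motion, P(M_t ≥ a) = 2 · P(B_t ≥ a) for a ≥ 0. Since B_t ~ N(0, t), P(B_t ≥ 4.28) = 1 − Φ(4.28/√t) = 1 − Φ(4.28/√6.37) = 1 − Φ(1.6958). So
  P(M_{6.37} ≥ 4.28) = 2(1 − Φ(1.6958)) ≈ 0.0899.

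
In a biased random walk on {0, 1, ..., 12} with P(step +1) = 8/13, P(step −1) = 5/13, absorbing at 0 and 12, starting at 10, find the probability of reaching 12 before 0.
P(hit 12 before 0) = (1 − (5/8)^10) / (1 − (5/8)^12) = 1746012224/1755777849

Let u_k denote P(reach 12 before 0 | start at k). Boundary: u_0 = 0, u_12 = 1. Recurrence: u_k = 8/13·u_{k+1} + 5/13·u_{k-1} for 1 ≤ k ≤ 11. Try u_k = A + B·r^k with r = q/p = (5/13)/(8/13) = 5/8. Substitution satisfies the recurrence; boundary conditions give:
  u_k = (1 − r^k) / (1 − r^N) = (1 − (5/8)^10) / (1 − (5/8)^12) = 1746012224/1755777849.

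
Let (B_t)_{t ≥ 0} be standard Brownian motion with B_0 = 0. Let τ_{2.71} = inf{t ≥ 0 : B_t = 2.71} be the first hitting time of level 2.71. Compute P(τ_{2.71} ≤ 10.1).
P(τ_{2.71} ≤ 10.1) = 2(1 − Φ(2.71/√10.1)) = 2(1 − Φ(0.8527)) ≈ 0.3938

By the reflection principle for standard BM, P(τ_b ≤ t) = 2 · P(B_t ≥ b). Since B_t ~ N(0, t), P(B_t ≥ 2.71) = 1 − Φ(2.71/√t) = 1 − Φ(2.71/√10.1) = 1 − Φ(0.8527) ≈ 0.19691. Doubling: P(τ_{2.71} ≤ 10.1) ≈ 2 · 0.19691 = 0.39382 ≈ 0.3938.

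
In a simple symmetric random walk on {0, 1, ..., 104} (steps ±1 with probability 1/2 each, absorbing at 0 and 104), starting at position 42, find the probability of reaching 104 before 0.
P(hit 104 before 0) = 42/104 = 21/52

Let u_k = P(hit 104 before 0 | start at k). Then u_0 = 0, u_104 = 1, and u_k = u_{k-1}/2 + u_{k+1}/2 for 1 ≤ k ≤ 103. This harmonic recurrence is solved by u_k = k/104, giving u_42 = 42/104 = 21/52.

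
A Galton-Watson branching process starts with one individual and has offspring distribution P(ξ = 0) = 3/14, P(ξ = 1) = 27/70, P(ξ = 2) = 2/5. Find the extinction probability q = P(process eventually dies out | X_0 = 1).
q = 15/28

The pgf is f(s) = 3/14 + 27/70·s + 2/5·s². The extinction probability q is the smallest fixed point of f in [0, 1]. Setting s = f(s):
  2/5·s² + (27/70 − 1)·s + 3/14 = 0
  2/5·s² − (3/14 + 2/5)·s + 3/14 = 0
which factors as (s − 1)·(2/5·s − 3/14) = 0, giving roots s = 1 and s = (3/14)/(2/5) = 15/28.
Mean offspring μ = 27/70 + 2·2/5 = 83/70 > 1 (supercritical), so q < 1. The extinction probability is the smaller root: q = (3/14)/(2/5) = 15/28.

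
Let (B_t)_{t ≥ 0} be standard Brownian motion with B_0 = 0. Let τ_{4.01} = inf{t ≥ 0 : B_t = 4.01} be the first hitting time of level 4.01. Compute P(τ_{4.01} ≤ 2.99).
P(τ_{4.01} ≤ 2.99) = 2(1 − Φ(4.01/√2.99)) = 2(1 − Φ(2.3190)) ≈ 0.0204

By the reflection principle for standard BM, P(τ_b ≤ t) = 2 · P(B_t ≥ b). Since B_t ~ N(0, t), P(B_t ≥ 4.01) = 1 − Φ(4.01/√t) = 1 − Φ(4.01/√2.99) = 1 − Φ(2.3190) ≈ 0.01020. Doubling: P(τ_{4.01} ≤ 2.99) ≈ 2 · 0.01020 = 0.02040 ≈ 0.0204.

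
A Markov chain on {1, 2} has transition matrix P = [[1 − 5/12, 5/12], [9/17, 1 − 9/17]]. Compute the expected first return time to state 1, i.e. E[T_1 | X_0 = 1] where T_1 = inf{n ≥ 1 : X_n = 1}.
E[T_1 | X_0 = 1] = 1/π_1 = 193/108

For an irreducible recurrent Markov chain with stationary distribution π, E[T_i | X_0 = i] = 1/π_i (Kac's formula). Here π_1 = (9/17)/(5/12 + 9/17) = (9/17)/(193/204) = 108/193, so E[T_1 | X_0 = 1] = 1/π_1 = (5/12 + 9/17)/(9/17) = (193/204)/(9/17) = 193/108.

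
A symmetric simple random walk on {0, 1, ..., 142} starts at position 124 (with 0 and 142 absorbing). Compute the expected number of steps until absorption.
E[τ | X_0 = 124] = 2232

Let v_k = E[τ | X_0 = k]. Boundary: v_0 = v_142 = 0. Recurrence: v_k = 1 + (v_{k-1} + v_{k+1})/2 for 1 ≤ k ≤ 141. The particular solution to v_k − (v_{k-1} + v_{k+1})/2 = 1 is v_k = −k^2. Adding homogeneous solution A + B k and matching boundaries gives v_k = k (142 − k). Substituting k = 124: v_124 = 124 · 18 = 2232.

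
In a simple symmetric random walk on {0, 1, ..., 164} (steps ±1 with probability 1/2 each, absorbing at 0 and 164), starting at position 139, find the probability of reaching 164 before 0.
P(hit 164 before 0) = 139/164

Let u_k = P(hit 164 before 0 | start at k). Then u_0 = 0, u_164 = 1, and u_k = u_{k-1}/2 + u_{k+1}/2 for 1 ≤ k ≤ 163. This harmonic recurrence is solved by u_k = k/164, giving u_139 = 139/164.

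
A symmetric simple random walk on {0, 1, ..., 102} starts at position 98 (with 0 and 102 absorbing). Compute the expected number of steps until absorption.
E[τ | X_0 = 98] = 392

Let v_k = E[τ | X_0 = k]. Boundary: v_0 = v_102 = 0. Recurrence: v_k = 1 + (v_{k-1} + v_{k+1})/2 for 1 ≤ k ≤ 101. The particular solution to v_k − (v_{k-1} + v_{k+1})/2 = 1 is v_k = −k^2. Adding homogeneous solution A + B k and matching boundaries gives v_k = k (102 − k). Substituting k = 98: v_98 = 98 · 4 = 392.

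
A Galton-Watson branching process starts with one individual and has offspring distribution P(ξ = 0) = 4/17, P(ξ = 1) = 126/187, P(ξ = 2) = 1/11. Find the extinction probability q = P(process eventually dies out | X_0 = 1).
q = 1

Mean offspring μ = 0·4/17 + 1·126/187 + 2·1/11 = 160/187 ≤ 1. For μ ≤ 1 with offspring not concentrated at 1, the Galton-Watson process goes extinct almost surely, so q = 1.
(Algebraic check: The pgf is f(s) = 4/17 + 126/187·s + 1/11·s². The extinction probability q is the smallest fixed point of f in [0, 1]. Setting s = f(s):
  1/11·s² + (126/187 − 1)·s + 4/17 = 0
  1/11·s² − (4/17 + 1/11)·s + 4/17 = 0
which factors as (s − 1)·(1/11·s − 4/17) = 0, giving roots s = 1 and s = (4/17)/(1/11) = 44/17. Since 44/17 ≥ 1, the smallest root in [0, 1] is s = 1.)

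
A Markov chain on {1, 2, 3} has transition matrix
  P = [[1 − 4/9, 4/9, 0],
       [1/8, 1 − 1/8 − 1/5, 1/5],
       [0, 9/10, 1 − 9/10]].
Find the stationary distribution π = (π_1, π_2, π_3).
π = (81/433, 288/433, 64/433)

This is a birth-death chain on three states, which satisfies detailed balance: π_1 · P_{12} = π_2 · P_{21} and π_2 · P_{23} = π_3 · P_{32}.
From π_1 · 4/9 = π_2 · 1/8: π_2/π_1 = (4/9)/(1/8) = 32/9.
From π_2 · 1/5 = π_3 · 9/10: π_3/π_2 = (1/5)/(9/10) = 2/9.
Take π_1 proportional to 1; then unnormalized π = (1, 32/9, 64/81). Normalize by dividing by the sum 433/81:
  π = (81/433, 288/433, 64/433).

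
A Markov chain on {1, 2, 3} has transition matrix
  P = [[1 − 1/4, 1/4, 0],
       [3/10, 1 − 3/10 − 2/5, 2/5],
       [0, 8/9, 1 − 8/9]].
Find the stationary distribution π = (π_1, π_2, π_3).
π = (24/53, 20/53, 9/53)

This is a birth-death chain on three states, which satisfies detailed balance: π_1 · P_{12} = π_2 · P_{21} and π_2 · P_{23} = π_3 · P_{32}.
From π_1 · 1/4 = π_2 · 3/10: π_2/π_1 = (1/4)/(3/10) = 5/6.
From π_2 · 2/5 = π_3 · 8/9: π_3/π_2 = (2/5)/(8/9) = 9/20.
Take π_1 proportional to 1; then unnormalized π = (1, 5/6, 3/8). Normalize by dividing by the sum 53/24:
  π = (24/53, 20/53, 9/53).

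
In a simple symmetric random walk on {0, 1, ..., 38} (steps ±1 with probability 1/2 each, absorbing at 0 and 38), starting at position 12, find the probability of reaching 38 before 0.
P(hit 38 before 0) = 12/38 = 6/19

Let u_k = P(hit 38 before 0 | start at k). Then u_0 = 0, u_38 = 1, and u_k = u_{k-1}/2 + u_{k+1}/2 for 1 ≤ k ≤ 37. This harmonic recurrence is solved by u_k = k/38, giving u_12 = 12/38 = 6/19.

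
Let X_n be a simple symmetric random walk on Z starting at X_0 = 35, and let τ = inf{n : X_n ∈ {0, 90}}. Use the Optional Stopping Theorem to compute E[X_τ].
E[X_τ] = 35

X_n is a martingale and τ is a bounded-mean stopping time (indeed τ is finite a.s. with bounded expectation since the walk is in a bounded region). By the OST, E[X_τ] = E[X_0] = 35. Equivalently: E[X_τ] = 90 · P(hit 90 first) + 0 · P(hit 0 first) = 90 · (35/90) = 35.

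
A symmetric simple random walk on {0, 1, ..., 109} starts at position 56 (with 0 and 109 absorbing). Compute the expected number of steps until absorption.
E[τ | X_0 = 56] = 2968

Let v_k = E[τ | X_0 = k]. Boundary: v_0 = v_109 = 0. Recurrence: v_k = 1 + (v_{k-1} + v_{k+1})/2 for 1 ≤ k ≤ 108. The particular solution to v_k − (v_{k-1} + v_{k+1})/2 = 1 is v_k = −k^2. Adding homogeneous solution A + B k and matching boundaries gives v_k = k (109 − k). Substituting k = 56: v_56 = 56 · 53 = 2968.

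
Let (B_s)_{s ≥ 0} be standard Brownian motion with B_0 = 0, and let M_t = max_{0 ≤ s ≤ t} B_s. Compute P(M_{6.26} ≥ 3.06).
P(M_{6.26} ≥ 3.06) = 2·P(B_{6.26} ≥ 3.06) = 2(1 − Φ(3.06/√6.26)) ≈ 0.2213

By the reflection principle for Brownian motion, P(M_t ≥ a) = 2 · P(B_t ≥ a) for a ≥ 0. Since B_t ~ N(0, t), P(B_t ≥ 3.06) = 1 − Φ(3.06/√t) = 1 − Φ(3.06/√6.26) = 1 − Φ(1.2230). So
  P(M_{6.26} ≥ 3.06) = 2(1 − Φ(1.2230)) ≈ 0.2213.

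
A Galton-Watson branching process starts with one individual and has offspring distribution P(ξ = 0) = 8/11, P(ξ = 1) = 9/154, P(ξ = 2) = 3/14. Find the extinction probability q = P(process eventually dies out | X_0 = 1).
q = 1

Mean offspring μ = 0·8/11 + 1·9/154 + 2·3/14 = 75/154 ≤ 1. For μ ≤ 1 with offspring not concentrated at 1, the Galton-Watson process goes extinct almost surely, so q = 1.
(Algebraic check: The pgf is f(s) = 8/11 + 9/154·s + 3/14·s². The extinction probability q is the smallest fixed point of f in [0, 1]. Setting s = f(s):
  3/14·s² + (9/154 − 1)·s + 8/11 = 0
  3/14·s² − (8/11 + 3/14)·s + 8/11 = 0
which factors as (s − 1)·(3/14·s − 8/11) = 0, giving roots s = 1 and s = (8/11)/(3/14) = 112/33. Since 112/33 ≥ 1, the smallest root in [0, 1] is s = 1.)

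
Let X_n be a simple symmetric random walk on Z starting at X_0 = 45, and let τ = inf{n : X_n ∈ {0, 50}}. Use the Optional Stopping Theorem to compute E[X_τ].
E[X_τ] = 45

X_n is a martingale and τ is a bounded-mean stopping time (indeed τ is finite a.s. with bounded expectation since the walk is in a bounded region). By the OST, E[X_τ] = E[X_0] = 45. Equivalently: E[X_τ] = 50 · P(hit 50 first) + 0 · P(hit 0 first) = 50 · (45/50) = 45.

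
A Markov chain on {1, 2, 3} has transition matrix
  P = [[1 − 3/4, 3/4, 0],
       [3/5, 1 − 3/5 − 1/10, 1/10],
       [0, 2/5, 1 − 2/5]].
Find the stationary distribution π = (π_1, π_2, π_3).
π = (16/41, 20/41, 5/41)

This is a birth-death chain on three states, which satisfies detailed balance: π_1 · P_{12} = π_2 · P_{21} and π_2 · P_{23} = π_3 · P_{32}.
From π_1 · 3/4 = π_2 · 3/5: π_2/π_1 = (3/4)/(3/5) = 5/4.
From π_2 · 1/10 = π_3 · 2/5: π_3/π_2 = (1/10)/(2/5) = 1/4.
Take π_1 proportional to 1; then unnormalized π = (1, 5/4, 5/16). Normalize by dividing by the sum 41/16:
  π = (16/41, 20/41, 5/41).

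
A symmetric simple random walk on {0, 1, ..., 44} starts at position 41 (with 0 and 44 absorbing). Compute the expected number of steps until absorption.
E[τ | X_0 = 41] = 123

Let v_k = E[τ | X_0 = k]. Boundary: v_0 = v_44 = 0. Recurrence: v_k = 1 + (v_{k-1} + v_{k+1})/2 for 1 ≤ k ≤ 43. The particular solution to v_k − (v_{k-1} + v_{k+1})/2 = 1 is v_k = −k^2. Adding homogeneous solution A + B k and matching boundaries gives v_k = k (44 − k). Substituting k = 41: v_41 = 41 · 3 = 123.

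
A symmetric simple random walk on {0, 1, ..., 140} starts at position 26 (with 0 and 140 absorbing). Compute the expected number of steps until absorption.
E[τ | X_0 = 26] = 2964

Let v_k = E[τ | X_0 = k]. Boundary: v_0 = v_140 = 0. Recurrence: v_k = 1 + (v_{k-1} + v_{k+1})/2 for 1 ≤ k ≤ 139. The particular solution to v_k − (v_{k-1} + v_{k+1})/2 = 1 is v_k = −k^2. Adding homogeneous solution A + B k and matching boundaries gives v_k = k (140 − k). Substituting k = 26: v_26 = 26 · 114 = 2964.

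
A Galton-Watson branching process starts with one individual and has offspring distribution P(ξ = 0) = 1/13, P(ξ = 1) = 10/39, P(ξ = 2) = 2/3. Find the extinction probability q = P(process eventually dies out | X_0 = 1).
q = 3/26

The pgf is f(s) = 1/13 + 10/39·s + 2/3·s². The extinction probability q is the smallest fixed point of f in [0, 1]. Setting s = f(s):
  2/3·s² + (10/39 − 1)·s + 1/13 = 0
  2/3·s² − (1/13 + 2/3)·s + 1/13 = 0
which factors as (s − 1)·(2/3·s − 1/13) = 0, giving roots s = 1 and s = (1/13)/(2/3) = 3/26.
Mean offspring μ = 10/39 + 2·2/3 = 62/39 > 1 (supercritical), so q < 1. The extinction probability is the smaller root: q = (1/13)/(2/3) = 3/26.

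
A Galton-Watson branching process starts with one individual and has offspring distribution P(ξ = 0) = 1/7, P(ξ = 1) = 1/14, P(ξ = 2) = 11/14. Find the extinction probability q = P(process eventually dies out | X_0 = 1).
q = 2/11

The pgf is f(s) = 1/7 + 1/14·s + 11/14·s². The extinction probability q is the smallest fixed point of f in [0, 1]. Setting s = f(s):
  11/14·s² + (1/14 − 1)·s + 1/7 = 0
  11/14·s² − (1/7 + 11/14)·s + 1/7 = 0
which factors as (s − 1)·(11/14·s − 1/7) = 0, giving roots s = 1 and s = (1/7)/(11/14) = 2/11.
Mean offspring μ = 1/14 + 2·11/14 = 23/14 > 1 (supercritical), so q < 1. The extinction probability is the smaller root: q = (1/7)/(11/14) = 2/11.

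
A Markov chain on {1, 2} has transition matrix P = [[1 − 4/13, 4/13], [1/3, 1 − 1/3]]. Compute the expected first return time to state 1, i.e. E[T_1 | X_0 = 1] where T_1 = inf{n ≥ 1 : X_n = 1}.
E[T_1 | X_0 = 1] = 1/π_1 = 25/13

For an irreducible recurrent Markov chain with stationary distribution π, E[T_i | X_0 = i] = 1/π_i (Kac's formula). Here π_1 = (1/3)/(4/13 + 1/3) = (1/3)/(25/39) = 13/25, so E[T_1 | X_0 = 1] = 1/π_1 = (4/13 + 1/3)/(1/3) = (25/39)/(1/3) = 25/13.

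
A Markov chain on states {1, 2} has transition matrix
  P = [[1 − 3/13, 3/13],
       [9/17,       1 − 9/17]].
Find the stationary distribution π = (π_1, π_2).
π_1 = 39/56, π_2 = 17/56

Solve πP = π with π_1 + π_2 = 1. From πP = π: π_1 · (1 − 3/13) + π_2 · 9/17 = π_1 ⇒ π_2 · 9/17 = π_1 · 3/13 ⇒ π_2/π_1 = (3/13)/(9/17) = 17/39. Together with π_1 + π_2 = 1:
  π_1 = (9/17)/(3/13 + 9/17) = (9/17)/(168/221) = 39/56,
  π_2 = (3/13)/(3/13 + 9/17) = (3/13)/(168/221) = 17/56.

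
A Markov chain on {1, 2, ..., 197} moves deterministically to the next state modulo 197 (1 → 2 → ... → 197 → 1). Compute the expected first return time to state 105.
E[T_105 | X_0 = 105] = 197

The chain cycles deterministically, so starting at state 105 it returns in exactly 197 steps. Equivalently, the stationary distribution is uniform π_j = 1/197 for every state j, so by Kac's formula E[T_105] = 1/π_105 = 197.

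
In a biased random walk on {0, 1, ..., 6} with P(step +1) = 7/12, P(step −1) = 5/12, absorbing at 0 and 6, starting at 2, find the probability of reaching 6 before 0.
P(hit 6 before 0) = (1 − (5/7)^2) / (1 − (5/7)^6) = 2401/4251

Let u_k denote P(reach 6 before 0 | start at k). Boundary: u_0 = 0, u_6 = 1. Recurrence: u_k = 7/12·u_{k+1} + 5/12·u_{k-1} for 1 ≤ k ≤ 5. Try u_k = A + B·r^k with r = q/p = (5/12)/(7/12) = 5/7. Substitution satisfies the recurrence; boundary conditions give:
  u_k = (1 − r^k) / (1 − r^N) = (1 − (5/7)^2) / (1 − (5/7)^6) = 2401/4251.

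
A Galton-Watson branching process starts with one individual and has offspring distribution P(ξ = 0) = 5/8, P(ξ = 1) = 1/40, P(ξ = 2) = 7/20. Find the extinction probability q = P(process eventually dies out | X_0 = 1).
q = 1

Mean offspring μ = 0·5/8 + 1·1/40 + 2·7/20 = 29/40 ≤ 1. For μ ≤ 1 with offspring not concentrated at 1, the Galton-Watson process goes extinct almost surely, so q = 1.
(Algebraic check: The pgf is f(s) = 5/8 + 1/40·s + 7/20·s². The extinction probability q is the smallest fixed point of f in [0, 1]. Setting s = f(s):
  7/20·s² + (1/40 − 1)·s + 5/8 = 0
  7/20·s² − (5/8 + 7/20)·s + 5/8 = 0
which factors as (s − 1)·(7/20·s − 5/8) = 0, giving roots s = 1 and s = (5/8)/(7/20) = 25/14. Since 25/14 ≥ 1, the smallest root in [0, 1] is s = 1.)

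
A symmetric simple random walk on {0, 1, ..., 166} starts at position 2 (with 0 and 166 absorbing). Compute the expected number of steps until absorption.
E[τ | X_0 = 2] = 328

Let v_k = E[τ | X_0 = k]. Boundary: v_0 = v_166 = 0. Recurrence: v_k = 1 + (v_{k-1} + v_{k+1})/2 for 1 ≤ k ≤ 165. The particular solution to v_k − (v_{k-1} + v_{k+1})/2 = 1 is v_k = −k^2. Adding homogeneous solution A + B k and matching boundaries gives v_k = k (166 − k). Substituting k = 2: v_2 = 2 · 164 = 328.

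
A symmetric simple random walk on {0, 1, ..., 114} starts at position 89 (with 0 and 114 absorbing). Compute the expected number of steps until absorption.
E[τ | X_0 = 89] = 2225

Let v_k = E[τ | X_0 = k]. Boundary: v_0 = v_114 = 0. Recurrence: v_k = 1 + (v_{k-1} + v_{k+1})/2 for 1 ≤ k ≤ 113. The particular solution to v_k − (v_{k-1} + v_{k+1})/2 = 1 is v_k = −k^2. Adding homogeneous solution A + B k and matching boundaries gives v_k = k (114 − k). Substituting k = 89: v_89 = 89 · 25 = 2225.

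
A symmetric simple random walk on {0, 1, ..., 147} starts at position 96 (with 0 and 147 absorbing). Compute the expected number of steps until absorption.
E[τ | X_0 = 96] = 4896

Let v_k = E[τ | X_0 = k]. Boundary: v_0 = v_147 = 0. Recurrence: v_k = 1 + (v_{k-1} + v_{k+1})/2 for 1 ≤ k ≤ 146. The particular solution to v_k − (v_{k-1} + v_{k+1})/2 = 1 is v_k = −k^2. Adding homogeneous solution A + B k and matching boundaries gives v_k = k (147 − k). Substituting k = 96: v_96 = 96 · 51 = 4896.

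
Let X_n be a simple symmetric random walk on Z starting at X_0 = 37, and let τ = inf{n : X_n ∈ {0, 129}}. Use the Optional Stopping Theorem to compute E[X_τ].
E[X_τ] = 37

X_n is a martingale and τ is a bounded-mean stopping time (indeed τ is finite a.s. with bounded expectation since the walk is in a bounded region). By the OST, E[X_τ] = E[X_0] = 37. Equivalently: E[X_τ] = 129 · P(hit 129 first) + 0 · P(hit 0 first) = 129 · (37/129) = 37.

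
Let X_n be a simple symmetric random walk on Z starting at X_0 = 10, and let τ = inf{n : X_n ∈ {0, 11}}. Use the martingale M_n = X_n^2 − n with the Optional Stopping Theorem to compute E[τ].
E[τ] = 10

M_n = X_n^2 − n is a martingale (since E[X_{n+1}^2 | F_n] = X_n^2 + 1). By OST (τ has finite mean in a bounded region), E[M_τ] = E[M_0] = X_0^2 − 0 = 10^2 = 100. Also E[M_τ] = E[X_τ^2] − E[τ]. The walk exits at 0 or 11, with P(hit 11 first) = 10/11, so E[X_τ^2] = 11^2 · 10/11 + 0 = 110. Thus E[τ] = E[X_τ^2] − E[M_τ] = 110 − 100 = 10 = 10(11 − 10) = 10.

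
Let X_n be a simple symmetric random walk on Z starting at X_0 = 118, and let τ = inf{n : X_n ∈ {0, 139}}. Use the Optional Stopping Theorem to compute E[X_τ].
E[X_τ] = 118

X_n is a martingale and τ is a bounded-mean stopping time (indeed τ is finite a.s. with bounded expectation since the walk is in a bounded region). By the OST, E[X_τ] = E[X_0] = 118. Equivalently: E[X_τ] = 139 · P(hit 139 first) + 0 · P(hit 0 first) = 139 · (118/139) = 118.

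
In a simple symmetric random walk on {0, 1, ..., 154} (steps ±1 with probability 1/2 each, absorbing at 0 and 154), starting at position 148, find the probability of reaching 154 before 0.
P(hit 154 before 0) = 148/154 = 74/77

Let u_k = P(hit 154 before 0 | start at k). Then u_0 = 0, u_154 = 1, and u_k = u_{k-1}/2 + u_{k+1}/2 for 1 ≤ k ≤ 153. This harmonic recurrence is solved by u_k = k/154, giving u_148 = 148/154 = 74/77.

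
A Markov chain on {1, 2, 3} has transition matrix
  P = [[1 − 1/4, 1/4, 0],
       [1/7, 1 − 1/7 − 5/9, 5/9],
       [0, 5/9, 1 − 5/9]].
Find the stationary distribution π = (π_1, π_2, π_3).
π = (2/9, 7/18, 7/18)

This is a birth-death chain on three states, which satisfies detailed balance: π_1 · P_{12} = π_2 · P_{21} and π_2 · P_{23} = π_3 · P_{32}.
From π_1 · 1/4 = π_2 · 1/7: π_2/π_1 = (1/4)/(1/7) = 7/4.
From π_2 · 5/9 = π_3 · 5/9: π_3/π_2 = (5/9)/(5/9) = 1.
Take π_1 proportional to 1; then unnormalized π = (1, 7/4, 7/4). Normalize by dividing by the sum 9/2:
  π = (2/9, 7/18, 7/18).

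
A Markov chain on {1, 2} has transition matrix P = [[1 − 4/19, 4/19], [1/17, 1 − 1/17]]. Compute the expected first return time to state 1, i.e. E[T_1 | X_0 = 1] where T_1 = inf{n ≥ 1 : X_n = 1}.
E[T_1 | X_0 = 1] = 1/π_1 = 87/19

For an irreducible recurrent Markov chain with stationary distribution π, E[T_i | X_0 = i] = 1/π_i (Kac's formula). Here π_1 = (1/17)/(4/19 + 1/17) = (1/17)/(87/323) = 19/87, so E[T_1 | X_0 = 1] = 1/π_1 = (4/19 + 1/17)/(1/17) = (87/323)/(1/17) = 87/19.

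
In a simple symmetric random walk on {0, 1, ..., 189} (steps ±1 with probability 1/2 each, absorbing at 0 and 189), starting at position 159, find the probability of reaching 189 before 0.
P(hit 189 before 0) = 159/189 = 53/63

Let u_k = P(hit 189 before 0 | start at k). Then u_0 = 0, u_189 = 1, and u_k = u_{k-1}/2 + u_{k+1}/2 for 1 ≤ k ≤ 188. This harmonic recurrence is solved by u_k = k/189, giving u_159 = 159/189 = 53/63.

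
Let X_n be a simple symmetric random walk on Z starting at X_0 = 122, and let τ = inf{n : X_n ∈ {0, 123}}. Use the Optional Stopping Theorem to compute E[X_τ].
E[X_τ] = 122

X_n is a martingale and τ is a bounded-mean stopping time (indeed τ is finite a.s. with bounded expectation since the walk is in a bounded region). By the OST, E[X_τ] = E[X_0] = 122. Equivalently: E[X_τ] = 123 · P(hit 123 first) + 0 · P(hit 0 first) = 123 · (122/123) = 122.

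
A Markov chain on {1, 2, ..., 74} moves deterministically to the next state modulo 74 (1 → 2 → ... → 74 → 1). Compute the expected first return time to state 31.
E[T_31 | X_0 = 31] = 74

The chain cycles deterministically, so starting at state 31 it returns in exactly 74 steps. Equivalently, the stationary distribution is uniform π_j = 1/74 for every state j, so by Kac's formula E[T_31] = 1/π_31 = 74.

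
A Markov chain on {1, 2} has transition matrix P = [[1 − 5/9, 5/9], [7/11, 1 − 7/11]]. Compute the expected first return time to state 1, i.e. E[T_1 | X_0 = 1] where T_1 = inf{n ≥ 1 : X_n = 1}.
E[T_1 | X_0 = 1] = 1/π_1 = 118/63

For an irreducible recurrent Markov chain with stationary distribution π, E[T_i | X_0 = i] = 1/π_i (Kac's formula). Here π_1 = (7/11)/(5/9 + 7/11) = (7/11)/(118/99) = 63/118, so E[T_1 | X_0 = 1] = 1/π_1 = (5/9 + 7/11)/(7/11) = (118/99)/(7/11) = 118/63.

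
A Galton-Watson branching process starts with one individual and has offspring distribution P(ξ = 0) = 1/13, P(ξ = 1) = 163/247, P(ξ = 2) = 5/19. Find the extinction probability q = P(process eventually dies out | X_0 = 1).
q = 19/65

The pgf is f(s) = 1/13 + 163/247·s + 5/19·s². The extinction probability q is the smallest fixed point of f in [0, 1]. Setting s = f(s):
  5/19·s² + (163/247 − 1)·s + 1/13 = 0
  5/19·s² − (1/13 + 5/19)·s + 1/13 = 0
which factors as (s − 1)·(5/19·s − 1/13) = 0, giving roots s = 1 and s = (1/13)/(5/19) = 19/65.
Mean offspring μ = 163/247 + 2·5/19 = 293/247 > 1 (supercritical), so q < 1. The extinction probability is the smaller root: q = (1/13)/(5/19) = 19/65.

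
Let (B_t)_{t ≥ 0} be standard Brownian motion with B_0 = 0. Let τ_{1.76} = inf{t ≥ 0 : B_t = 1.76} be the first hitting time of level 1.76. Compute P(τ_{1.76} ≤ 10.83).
P(τ_{1.76} ≤ 10.83) = 2(1 − Φ(1.76/√10.83)) = 2(1 − Φ(0.5348)) ≈ 0.5928

By the reflection principle for standard BM, P(τ_b ≤ t) = 2 · P(B_t ≥ b). Since B_t ~ N(0, t), P(B_t ≥ 1.76) = 1 − Φ(1.76/√t) = 1 − Φ(1.76/√10.83) = 1 − Φ(0.5348) ≈ 0.29639. Doubling: P(τ_{1.76} ≤ 10.83) ≈ 2 · 0.29639 = 0.59278 ≈ 0.5928.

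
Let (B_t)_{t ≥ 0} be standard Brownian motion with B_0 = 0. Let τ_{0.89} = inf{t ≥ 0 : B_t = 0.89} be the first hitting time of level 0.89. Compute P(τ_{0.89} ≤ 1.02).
P(τ_{0.89} ≤ 1.02) = 2(1 − Φ(0.89/√1.02)) = 2(1 − Φ(0.8812)) ≈ 0.3782

By the reflection principle for standard BM, P(τ_b ≤ t) = 2 · P(B_t ≥ b). Since B_t ~ N(0, t), P(B_t ≥ 0.89) = 1 − Φ(0.89/√t) = 1 − Φ(0.89/√1.02) = 1 − Φ(0.8812) ≈ 0.18910. Doubling: P(τ_{0.89} ≤ 1.02) ≈ 2 · 0.18910 = 0.37820 ≈ 0.3782.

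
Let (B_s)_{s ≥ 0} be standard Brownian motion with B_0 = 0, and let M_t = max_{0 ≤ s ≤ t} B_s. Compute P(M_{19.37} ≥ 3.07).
P(M_{19.37} ≥ 3.07) = 2·P(B_{19.37} ≥ 3.07) = 2(1 − Φ(3.07/√19.37)) ≈ 0.4855

By the reflection principle for Brownian motion, P(M_t ≥ a) = 2 · P(B_t ≥ a) for a ≥ 0. Since B_t ~ N(0, t), P(B_t ≥ 3.07) = 1 − Φ(3.07/√t) = 1 − Φ(3.07/√19.37) = 1 − Φ(0.6975). So
  P(M_{19.37} ≥ 3.07) = 2(1 − Φ(0.6975)) ≈ 0.4855.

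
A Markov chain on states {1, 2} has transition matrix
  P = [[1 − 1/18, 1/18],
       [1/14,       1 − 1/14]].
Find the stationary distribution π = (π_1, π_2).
π_1 = 9/16, π_2 = 7/16

Solve πP = π with π_1 + π_2 = 1. From πP = π: π_1 · (1 − 1/18) + π_2 · 1/14 = π_1 ⇒ π_2 · 1/14 = π_1 · 1/18 ⇒ π_2/π_1 = (1/18)/(1/14) = 7/9. Together with π_1 + π_2 = 1:
  π_1 = (1/14)/(1/18 + 1/14) = (1/14)/(8/63) = 9/16,
  π_2 = (1/18)/(1/18 + 1/14) = (1/18)/(8/63) = 7/16.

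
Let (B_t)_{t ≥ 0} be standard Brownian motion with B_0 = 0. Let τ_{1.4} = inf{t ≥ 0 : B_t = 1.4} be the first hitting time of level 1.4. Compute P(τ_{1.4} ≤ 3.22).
P(τ_{1.4} ≤ 3.22) = 2(1 − Φ(1.4/√3.22)) = 2(1 − Φ(0.7802)) ≈ 0.4353

By the reflection principle for standard BM, P(τ_b ≤ t) = 2 · P(B_t ≥ b). Since B_t ~ N(0, t), P(B_t ≥ 1.4) = 1 − Φ(1.4/√t) = 1 − Φ(1.4/√3.22) = 1 − Φ(0.7802) ≈ 0.21764. Doubling: P(τ_{1.4} ≤ 3.22) ≈ 2 · 0.21764 = 0.43528 ≈ 0.4353.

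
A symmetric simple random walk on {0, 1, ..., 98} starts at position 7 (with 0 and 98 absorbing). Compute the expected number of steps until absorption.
E[τ | X_0 = 7] = 637

Let v_k = E[τ | X_0 = k]. Boundary: v_0 = v_98 = 0. Recurrence: v_k = 1 + (v_{k-1} + v_{k+1})/2 for 1 ≤ k ≤ 97. The particular solution to v_k − (v_{k-1} + v_{k+1})/2 = 1 is v_k = −k^2. Adding homogeneous solution A + B k and matching boundaries gives v_k = k (98 − k). Substituting k = 7: v_7 = 7 · 91 = 637.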